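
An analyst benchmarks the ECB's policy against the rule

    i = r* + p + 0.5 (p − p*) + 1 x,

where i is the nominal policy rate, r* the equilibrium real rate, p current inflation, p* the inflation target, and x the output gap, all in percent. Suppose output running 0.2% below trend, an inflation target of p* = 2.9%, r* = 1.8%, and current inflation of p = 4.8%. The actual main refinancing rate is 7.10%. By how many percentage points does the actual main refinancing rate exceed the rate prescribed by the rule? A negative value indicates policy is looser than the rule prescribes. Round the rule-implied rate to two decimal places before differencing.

-0.25 pp

Output 0.2% below potential → x = -0.2.
i = 1.8 + 4.8 + 0.5 × (4.8 − 2.9) + 1 × (-0.2)
   = 1.8 + 4.8 + 0.95 − 0.2 = 7.35
Deviation = 7.10 − 7.35 = -0.25 pp.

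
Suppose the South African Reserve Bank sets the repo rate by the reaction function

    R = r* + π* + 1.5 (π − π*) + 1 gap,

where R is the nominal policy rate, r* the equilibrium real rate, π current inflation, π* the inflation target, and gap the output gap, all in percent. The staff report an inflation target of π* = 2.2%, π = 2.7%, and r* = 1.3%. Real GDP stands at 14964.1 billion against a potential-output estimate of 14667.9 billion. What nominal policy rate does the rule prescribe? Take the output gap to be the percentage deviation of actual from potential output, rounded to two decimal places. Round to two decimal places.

6.27%

Output gap = 100 × (14964.1 − 14667.9) / 14667.9 = 2.02%.
R = 1.30 + 2.20 + 1.5 × (2.70 − 2.20) + 1 × 2.02
   = 1.30 + 2.2 + 0.75 + 2.02 = 6.27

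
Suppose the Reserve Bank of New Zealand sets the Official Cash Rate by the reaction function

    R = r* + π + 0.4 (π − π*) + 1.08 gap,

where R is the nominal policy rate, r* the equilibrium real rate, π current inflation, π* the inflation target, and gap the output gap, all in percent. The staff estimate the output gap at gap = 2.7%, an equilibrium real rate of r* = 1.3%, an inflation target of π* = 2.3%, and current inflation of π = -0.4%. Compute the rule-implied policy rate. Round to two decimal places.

R = 1.3 + (-0.4) + 0.4 × (-0.4 − 2.3) + 1.08 × 2.7
   = 1.3 − 0.4 − 1.08 + 2.916 = 2.74

2.74%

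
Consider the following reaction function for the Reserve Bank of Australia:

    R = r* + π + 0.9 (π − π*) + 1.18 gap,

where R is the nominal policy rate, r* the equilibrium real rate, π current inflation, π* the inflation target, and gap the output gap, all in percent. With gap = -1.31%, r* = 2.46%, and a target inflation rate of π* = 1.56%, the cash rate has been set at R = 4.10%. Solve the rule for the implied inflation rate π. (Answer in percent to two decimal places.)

2.42%

Collecting π: R = r* + (1 + 0.9) π − 0.9 π* + 1.18 gap
1.9 π = 4.10 − 2.46 + 0.9 × 1.56 − 1.18 × (-1.31) = 4.5898
π = 4.5898 / 1.9 = 2.42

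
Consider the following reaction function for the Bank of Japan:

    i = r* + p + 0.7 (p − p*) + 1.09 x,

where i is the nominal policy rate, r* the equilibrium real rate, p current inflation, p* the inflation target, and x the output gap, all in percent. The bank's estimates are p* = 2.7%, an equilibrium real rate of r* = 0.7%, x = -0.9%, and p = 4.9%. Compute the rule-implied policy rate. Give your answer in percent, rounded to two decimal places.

i = 0.7 + 4.9 + 0.7 × (4.9 − 2.7) + 1.09 × (-0.9)
   = 0.7 + 4.9 + 1.54 − 0.981 = 6.16

6.16%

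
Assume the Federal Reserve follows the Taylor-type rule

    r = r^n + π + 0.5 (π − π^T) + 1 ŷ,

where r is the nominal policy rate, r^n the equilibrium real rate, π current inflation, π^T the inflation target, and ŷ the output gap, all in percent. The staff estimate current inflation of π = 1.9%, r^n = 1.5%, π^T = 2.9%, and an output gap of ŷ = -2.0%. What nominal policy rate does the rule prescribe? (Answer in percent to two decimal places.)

r = 1.5 + 1.9 + 0.5 × (1.9 − 2.9) + 1 × (-2.0)
   = 1.5 + 1.9 − 0.5 − 2 = 0.90

0.90%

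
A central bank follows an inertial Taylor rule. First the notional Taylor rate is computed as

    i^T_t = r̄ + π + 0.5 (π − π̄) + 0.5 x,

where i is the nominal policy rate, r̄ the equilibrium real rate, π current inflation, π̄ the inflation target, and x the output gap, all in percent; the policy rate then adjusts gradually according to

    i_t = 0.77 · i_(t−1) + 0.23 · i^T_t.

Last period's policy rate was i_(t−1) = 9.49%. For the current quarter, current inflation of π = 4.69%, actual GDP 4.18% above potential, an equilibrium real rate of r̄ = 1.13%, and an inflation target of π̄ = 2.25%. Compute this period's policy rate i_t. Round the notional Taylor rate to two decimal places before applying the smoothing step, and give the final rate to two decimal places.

9.41%

Output 4.18% above potential → x = 4.18.
i^T_t = 1.13 + 4.69 + 0.5 × (4.69 − 2.25) + 0.5 × 4.18
   = 1.13 + 4.69 + 1.22 + 2.09 = 9.13
i_t = 0.77 × 9.49 + 0.23 × 9.13 = 7.3073 + 2.0999 = 9.41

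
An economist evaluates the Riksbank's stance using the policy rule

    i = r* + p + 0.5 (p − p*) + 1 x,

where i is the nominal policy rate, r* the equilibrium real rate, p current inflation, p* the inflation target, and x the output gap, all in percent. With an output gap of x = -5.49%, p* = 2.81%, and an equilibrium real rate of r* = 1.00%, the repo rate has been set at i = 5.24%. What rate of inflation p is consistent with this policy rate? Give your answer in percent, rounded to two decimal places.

7.42%

Collecting p: i = r* + (1 + 0.5) p − 0.5 p* + 1 x
1.5 p = 5.24 − 1.00 + 0.5 × 2.81 − 1 × (-5.49) = 11.135
p = 11.135 / 1.5 = 7.42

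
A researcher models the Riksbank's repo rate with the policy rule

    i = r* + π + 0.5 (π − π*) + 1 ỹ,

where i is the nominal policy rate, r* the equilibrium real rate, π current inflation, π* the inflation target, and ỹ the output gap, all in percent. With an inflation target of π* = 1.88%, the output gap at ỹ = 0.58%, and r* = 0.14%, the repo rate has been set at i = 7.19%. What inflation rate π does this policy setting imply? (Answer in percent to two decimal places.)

Collecting π: i = r* + (1 + 0.5) π − 0.5 π* + 1 ỹ
1.5 π = 7.19 − 0.14 + 0.5 × 1.88 − 1 × 0.58 = 7.41
π = 7.41 / 1.5 = 4.94

4.94%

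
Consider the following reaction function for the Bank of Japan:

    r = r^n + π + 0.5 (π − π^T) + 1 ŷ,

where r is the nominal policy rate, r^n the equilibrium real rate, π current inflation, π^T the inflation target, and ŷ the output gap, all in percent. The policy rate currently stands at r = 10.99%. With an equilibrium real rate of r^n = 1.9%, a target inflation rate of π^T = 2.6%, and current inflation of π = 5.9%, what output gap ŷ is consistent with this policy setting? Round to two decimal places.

1.54%

1 ŷ = 10.99 − 1.9 − 5.9 − 0.5 × (5.9 − 2.6) = 1.54
ŷ = 1.54 / 1 = 1.54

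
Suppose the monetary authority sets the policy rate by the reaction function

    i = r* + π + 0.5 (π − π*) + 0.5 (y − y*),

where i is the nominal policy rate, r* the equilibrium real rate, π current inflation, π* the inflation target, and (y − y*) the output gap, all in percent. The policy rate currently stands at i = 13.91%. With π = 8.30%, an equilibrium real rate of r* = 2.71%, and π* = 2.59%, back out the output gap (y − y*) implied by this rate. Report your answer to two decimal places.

0.09%

0.5 (y − y*) = 13.91 − 2.71 − 8.30 − 0.5 × (8.30 − 2.59) = 0.045
(y − y*) = 0.045 / 0.5 = 0.09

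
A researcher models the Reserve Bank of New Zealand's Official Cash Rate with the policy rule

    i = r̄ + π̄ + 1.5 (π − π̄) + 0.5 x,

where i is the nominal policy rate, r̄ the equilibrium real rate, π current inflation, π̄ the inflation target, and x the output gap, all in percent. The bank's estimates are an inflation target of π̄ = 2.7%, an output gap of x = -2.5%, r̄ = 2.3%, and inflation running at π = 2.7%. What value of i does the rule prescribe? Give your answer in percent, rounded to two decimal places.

i = 2.3 + 2.7 + 1.5 × (2.7 − 2.7) + 0.5 × (-2.5)
   = 2.3 + 2.7 + 0 − 1.25 = 3.75

3.75%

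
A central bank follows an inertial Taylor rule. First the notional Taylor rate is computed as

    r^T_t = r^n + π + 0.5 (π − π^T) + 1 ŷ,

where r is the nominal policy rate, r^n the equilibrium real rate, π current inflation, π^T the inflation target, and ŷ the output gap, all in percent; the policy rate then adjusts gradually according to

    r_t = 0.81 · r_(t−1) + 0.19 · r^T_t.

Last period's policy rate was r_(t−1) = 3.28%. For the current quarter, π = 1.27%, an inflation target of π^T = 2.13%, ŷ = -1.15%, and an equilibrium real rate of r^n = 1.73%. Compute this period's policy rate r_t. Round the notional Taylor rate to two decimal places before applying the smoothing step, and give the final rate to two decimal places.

2.93%

r^T_t = 1.73 + 1.27 + 0.5 × (1.27 − 2.13) + 1 × (-1.15)
   = 1.73 + 1.27 − 0.43 − 1.15 = 1.42
r_t = 0.81 × 3.28 + 0.19 × 1.42 = 2.6568 + 0.2698 = 2.93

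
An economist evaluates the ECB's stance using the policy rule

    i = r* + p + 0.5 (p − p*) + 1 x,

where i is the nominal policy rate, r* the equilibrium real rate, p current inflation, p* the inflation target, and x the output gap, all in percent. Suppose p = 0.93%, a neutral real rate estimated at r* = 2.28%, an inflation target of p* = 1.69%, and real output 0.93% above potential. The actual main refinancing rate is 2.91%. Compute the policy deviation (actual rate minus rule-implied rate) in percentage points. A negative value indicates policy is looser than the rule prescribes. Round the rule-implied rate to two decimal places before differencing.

Output 0.93% above potential → x = 0.93.
i = 2.28 + 0.93 + 0.5 × (0.93 − 1.69) + 1 × 0.93
   = 2.28 + 0.93 − 0.38 + 0.93 = 3.76
Deviation = 2.91 − 3.76 = -0.85 pp.

-0.85 pp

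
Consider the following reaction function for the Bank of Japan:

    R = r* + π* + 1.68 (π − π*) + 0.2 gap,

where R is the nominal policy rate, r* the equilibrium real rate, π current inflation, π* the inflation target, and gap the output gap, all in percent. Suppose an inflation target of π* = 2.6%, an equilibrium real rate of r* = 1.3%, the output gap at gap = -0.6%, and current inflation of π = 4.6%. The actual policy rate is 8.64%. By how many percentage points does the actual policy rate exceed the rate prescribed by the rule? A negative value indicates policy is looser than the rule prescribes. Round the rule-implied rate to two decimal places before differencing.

R = 1.3 + 2.6 + 1.68 × (4.6 − 2.6) + 0.2 × (-0.6)
   = 1.3 + 2.6 + 3.36 − 0.12 = 7.14
Deviation = 8.64 − 7.14 = 1.50 pp.

1.50 pp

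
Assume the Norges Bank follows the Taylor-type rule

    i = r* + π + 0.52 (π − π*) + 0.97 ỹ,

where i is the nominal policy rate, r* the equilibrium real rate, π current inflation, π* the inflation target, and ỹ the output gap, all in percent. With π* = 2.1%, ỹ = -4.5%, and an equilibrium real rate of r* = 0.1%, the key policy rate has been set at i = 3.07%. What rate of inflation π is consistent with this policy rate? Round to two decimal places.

Collecting π: i = r* + (1 + 0.52) π − 0.52 π* + 0.97 ỹ
1.52 π = 3.07 − 0.1 + 0.52 × 2.1 − 0.97 × (-4.5) = 8.427
π = 8.427 / 1.52 = 5.54

5.54%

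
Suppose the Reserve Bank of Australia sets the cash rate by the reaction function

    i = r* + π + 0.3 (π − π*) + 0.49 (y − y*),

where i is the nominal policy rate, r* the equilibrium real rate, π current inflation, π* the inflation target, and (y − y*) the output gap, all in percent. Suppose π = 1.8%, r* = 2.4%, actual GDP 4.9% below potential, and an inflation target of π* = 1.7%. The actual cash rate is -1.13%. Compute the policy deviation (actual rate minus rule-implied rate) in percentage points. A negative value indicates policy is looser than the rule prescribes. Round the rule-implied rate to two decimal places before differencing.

-2.96 pp

Output 4.9% below potential → (y − y*) = -4.9.
i = 2.4 + 1.8 + 0.3 × (1.8 − 1.7) + 0.49 × (-4.9)
   = 2.4 + 1.8 + 0.03 − 2.401 = 1.83
Deviation = -1.13 − 1.83 = -2.96 pp.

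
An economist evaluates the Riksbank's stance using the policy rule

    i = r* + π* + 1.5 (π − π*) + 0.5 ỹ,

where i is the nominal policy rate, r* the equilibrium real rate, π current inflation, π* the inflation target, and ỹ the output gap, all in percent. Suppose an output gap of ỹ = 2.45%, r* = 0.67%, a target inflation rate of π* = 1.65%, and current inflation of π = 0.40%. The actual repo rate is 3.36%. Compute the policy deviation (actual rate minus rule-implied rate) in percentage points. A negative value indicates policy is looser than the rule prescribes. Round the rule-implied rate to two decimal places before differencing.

i = 0.67 + 1.65 + 1.5 × (0.40 − 1.65) + 0.5 × 2.45
   = 0.67 + 1.65 − 1.875 + 1.225 = 1.67
Deviation = 3.36 − 1.67 = 1.69 pp.

1.69 pp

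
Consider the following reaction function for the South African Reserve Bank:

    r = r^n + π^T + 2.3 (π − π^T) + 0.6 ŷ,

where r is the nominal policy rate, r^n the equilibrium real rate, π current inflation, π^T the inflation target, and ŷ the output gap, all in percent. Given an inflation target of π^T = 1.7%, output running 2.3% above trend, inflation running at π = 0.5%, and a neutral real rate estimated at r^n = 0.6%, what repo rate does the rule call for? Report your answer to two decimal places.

Output 2.3% above potential → ŷ = 2.3.
r = 0.6 + 1.7 + 2.3 × (0.5 − 1.7) + 0.6 × 2.3
   = 0.6 + 1.7 − 2.76 + 1.38 = 0.92

0.92%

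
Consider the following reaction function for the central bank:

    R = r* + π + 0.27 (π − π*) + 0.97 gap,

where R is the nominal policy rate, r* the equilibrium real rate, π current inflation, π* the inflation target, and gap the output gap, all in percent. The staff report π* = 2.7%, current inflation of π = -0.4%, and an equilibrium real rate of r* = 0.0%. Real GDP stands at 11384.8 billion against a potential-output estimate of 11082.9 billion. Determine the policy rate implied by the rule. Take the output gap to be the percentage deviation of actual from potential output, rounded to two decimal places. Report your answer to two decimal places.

1.40%

Output gap = 100 × (11384.8 − 11082.9) / 11082.9 = 2.72%.
R = 0.00 + (-0.40) + 0.27 × (-0.40 − 2.70) + 0.97 × 2.72
   = 0.00 − 0.4 − 0.837 + 2.6384 = 1.40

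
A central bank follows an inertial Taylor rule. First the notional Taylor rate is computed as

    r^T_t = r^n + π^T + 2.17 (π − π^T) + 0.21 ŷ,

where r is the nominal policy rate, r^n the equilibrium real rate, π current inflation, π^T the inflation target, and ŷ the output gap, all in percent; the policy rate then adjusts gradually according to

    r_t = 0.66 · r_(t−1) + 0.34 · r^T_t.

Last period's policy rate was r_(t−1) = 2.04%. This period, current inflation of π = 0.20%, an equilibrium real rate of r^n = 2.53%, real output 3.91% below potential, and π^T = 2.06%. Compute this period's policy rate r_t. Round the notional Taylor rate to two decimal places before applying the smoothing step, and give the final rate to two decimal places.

1.25%

Output 3.91% below potential → ŷ = -3.91.
r^T_t = 2.53 + 2.06 + 2.17 × (0.20 − 2.06) + 0.21 × (-3.91)
   = 2.53 + 2.06 − 4.0362 − 0.8211 = -0.27
r_t = 0.66 × 2.04 + 0.34 × (-0.27) = 1.3464 − 0.0918 = 1.25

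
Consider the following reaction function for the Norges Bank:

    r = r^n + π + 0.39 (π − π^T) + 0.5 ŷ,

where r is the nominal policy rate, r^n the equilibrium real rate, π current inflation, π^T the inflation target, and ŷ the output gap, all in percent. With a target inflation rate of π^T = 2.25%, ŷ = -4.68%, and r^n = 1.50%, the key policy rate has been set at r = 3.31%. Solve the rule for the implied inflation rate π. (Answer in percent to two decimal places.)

3.62%

Collecting π: r = r^n + (1 + 0.39) π − 0.39 π^T + 0.5 ŷ
1.39 π = 3.31 − 1.50 + 0.39 × 2.25 − 0.5 × (-4.68) = 5.0275
π = 5.0275 / 1.39 = 3.62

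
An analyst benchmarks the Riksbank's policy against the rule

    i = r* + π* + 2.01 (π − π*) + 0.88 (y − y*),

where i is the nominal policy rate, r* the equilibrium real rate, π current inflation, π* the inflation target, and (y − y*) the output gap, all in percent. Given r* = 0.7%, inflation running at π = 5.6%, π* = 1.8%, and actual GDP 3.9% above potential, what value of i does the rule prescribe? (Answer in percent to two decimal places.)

13.57%

Output 3.9% above potential → (y − y*) = 3.9.
i = 0.7 + 1.8 + 2.01 × (5.6 − 1.8) + 0.88 × 3.9
   = 0.7 + 1.8 + 7.638 + 3.432 = 13.57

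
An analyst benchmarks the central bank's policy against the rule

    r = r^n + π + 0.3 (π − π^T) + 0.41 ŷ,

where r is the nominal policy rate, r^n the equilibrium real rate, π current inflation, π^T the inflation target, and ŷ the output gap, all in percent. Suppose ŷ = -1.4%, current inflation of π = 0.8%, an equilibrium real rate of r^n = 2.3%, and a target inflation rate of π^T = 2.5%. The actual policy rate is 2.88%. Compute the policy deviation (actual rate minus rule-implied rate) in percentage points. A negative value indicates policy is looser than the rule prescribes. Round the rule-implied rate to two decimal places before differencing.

0.86 pp

r = 2.3 + 0.8 + 0.3 × (0.8 − 2.5) + 0.41 × (-1.4)
   = 2.3 + 0.8 − 0.51 − 0.574 = 2.02
Deviation = 2.88 − 2.02 = 0.86 pp.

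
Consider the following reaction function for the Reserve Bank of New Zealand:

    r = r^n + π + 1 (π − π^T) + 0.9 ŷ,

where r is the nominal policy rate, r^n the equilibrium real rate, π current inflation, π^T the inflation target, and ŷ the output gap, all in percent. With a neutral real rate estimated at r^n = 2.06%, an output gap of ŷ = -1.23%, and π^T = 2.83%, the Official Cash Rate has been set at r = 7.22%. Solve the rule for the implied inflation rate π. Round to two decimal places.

4.55%

Collecting π: r = r^n + (1 + 1) π − 1 π^T + 0.9 ŷ
2 π = 7.22 − 2.06 + 1 × 2.83 − 0.9 × (-1.23) = 9.097
π = 9.097 / 2 = 4.55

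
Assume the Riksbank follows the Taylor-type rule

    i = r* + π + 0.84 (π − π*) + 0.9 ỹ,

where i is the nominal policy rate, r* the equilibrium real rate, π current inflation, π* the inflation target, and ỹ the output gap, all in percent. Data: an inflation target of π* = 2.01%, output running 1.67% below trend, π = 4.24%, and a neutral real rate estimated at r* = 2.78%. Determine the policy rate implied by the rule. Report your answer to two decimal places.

7.39%

Output 1.67% below potential → ỹ = -1.67.
i = 2.78 + 4.24 + 0.84 × (4.24 − 2.01) + 0.9 × (-1.67)
   = 2.78 + 4.24 + 1.8732 − 1.503 = 7.39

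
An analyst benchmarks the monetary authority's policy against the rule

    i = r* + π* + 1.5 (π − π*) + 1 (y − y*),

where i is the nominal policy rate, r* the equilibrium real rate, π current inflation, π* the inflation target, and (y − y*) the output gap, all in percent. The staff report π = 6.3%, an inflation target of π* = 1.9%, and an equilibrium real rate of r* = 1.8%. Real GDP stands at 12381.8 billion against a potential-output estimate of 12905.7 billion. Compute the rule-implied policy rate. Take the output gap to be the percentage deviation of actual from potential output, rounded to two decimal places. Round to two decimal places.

6.24%

Output gap = 100 × (12381.8 − 12905.7) / 12905.7 = -4.06%.
i = 1.80 + 1.90 + 1.5 × (6.30 − 1.90) + 1 × (-4.06)
   = 1.80 + 1.9 + 6.6 − 4.06 = 6.24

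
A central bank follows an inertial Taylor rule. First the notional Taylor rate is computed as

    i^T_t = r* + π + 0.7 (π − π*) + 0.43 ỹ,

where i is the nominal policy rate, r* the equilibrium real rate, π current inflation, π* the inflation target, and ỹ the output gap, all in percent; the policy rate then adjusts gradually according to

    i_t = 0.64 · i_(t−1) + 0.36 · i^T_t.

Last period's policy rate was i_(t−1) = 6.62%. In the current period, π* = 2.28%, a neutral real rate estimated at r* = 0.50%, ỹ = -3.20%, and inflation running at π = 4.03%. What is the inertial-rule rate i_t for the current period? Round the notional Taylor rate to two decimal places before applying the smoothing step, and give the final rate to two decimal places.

i^T_t = 0.50 + 4.03 + 0.7 × (4.03 − 2.28) + 0.43 × (-3.20)
   = 0.50 + 4.03 + 1.225 − 1.376 = 4.38
i_t = 0.64 × 6.62 + 0.36 × 4.38 = 4.2368 + 1.5768 = 5.81

5.81%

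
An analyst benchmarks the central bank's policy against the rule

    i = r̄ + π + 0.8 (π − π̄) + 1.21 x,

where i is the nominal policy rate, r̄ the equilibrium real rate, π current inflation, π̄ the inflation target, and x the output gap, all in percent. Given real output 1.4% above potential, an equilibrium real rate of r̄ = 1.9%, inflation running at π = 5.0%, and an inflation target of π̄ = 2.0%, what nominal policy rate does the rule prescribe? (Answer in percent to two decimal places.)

10.99%

Output 1.4% above potential → x = 1.4.
i = 1.9 + 5.0 + 0.8 × (5.0 − 2.0) + 1.21 × 1.4
   = 1.9 + 5 + 2.4 + 1.694 = 10.99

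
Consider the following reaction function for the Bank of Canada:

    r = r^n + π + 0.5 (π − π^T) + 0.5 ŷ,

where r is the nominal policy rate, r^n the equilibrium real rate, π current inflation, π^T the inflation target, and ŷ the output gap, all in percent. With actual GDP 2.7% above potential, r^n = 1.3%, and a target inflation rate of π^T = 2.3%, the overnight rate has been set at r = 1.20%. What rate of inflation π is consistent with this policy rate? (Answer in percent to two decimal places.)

-0.20%

Output 2.7% above potential → ŷ = 2.7.
Collecting π: r = r^n + (1 + 0.5) π − 0.5 π^T + 0.5 ŷ
1.5 π = 1.20 − 1.3 + 0.5 × 2.3 − 0.5 × 2.7 = -0.3
π = -0.3 / 1.5 = -0.20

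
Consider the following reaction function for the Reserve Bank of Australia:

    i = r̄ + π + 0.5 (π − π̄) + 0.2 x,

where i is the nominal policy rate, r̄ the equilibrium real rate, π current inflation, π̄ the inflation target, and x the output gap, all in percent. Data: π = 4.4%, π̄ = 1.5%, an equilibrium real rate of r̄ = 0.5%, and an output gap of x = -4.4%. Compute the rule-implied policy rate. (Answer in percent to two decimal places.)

5.47%

i = 0.5 + 4.4 + 0.5 × (4.4 − 1.5) + 0.2 × (-4.4)
   = 0.5 + 4.4 + 1.45 − 0.88 = 5.47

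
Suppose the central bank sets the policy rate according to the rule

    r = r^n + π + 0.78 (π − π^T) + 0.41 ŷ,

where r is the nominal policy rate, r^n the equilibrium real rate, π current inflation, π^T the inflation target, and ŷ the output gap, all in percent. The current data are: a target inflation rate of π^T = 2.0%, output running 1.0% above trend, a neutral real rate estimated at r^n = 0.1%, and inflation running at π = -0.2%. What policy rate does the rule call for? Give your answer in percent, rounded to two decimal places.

-1.41%

Output 1.0% above potential → ŷ = 1.0.
r = 0.1 + (-0.2) + 0.78 × (-0.2 − 2.0) + 0.41 × 1.0
   = 0.1 − 0.2 − 1.716 + 0.41 = -1.41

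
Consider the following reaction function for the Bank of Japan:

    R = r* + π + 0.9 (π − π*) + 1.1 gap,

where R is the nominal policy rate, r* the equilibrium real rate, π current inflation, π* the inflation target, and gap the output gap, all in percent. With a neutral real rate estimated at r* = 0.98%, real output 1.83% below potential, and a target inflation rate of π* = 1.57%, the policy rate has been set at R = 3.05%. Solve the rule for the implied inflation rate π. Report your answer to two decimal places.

2.89%

Output 1.83% below potential → gap = -1.83.
Collecting π: R = r* + (1 + 0.9) π − 0.9 π* + 1.1 gap
1.9 π = 3.05 − 0.98 + 0.9 × 1.57 − 1.1 × (-1.83) = 5.496
π = 5.496 / 1.9 = 2.89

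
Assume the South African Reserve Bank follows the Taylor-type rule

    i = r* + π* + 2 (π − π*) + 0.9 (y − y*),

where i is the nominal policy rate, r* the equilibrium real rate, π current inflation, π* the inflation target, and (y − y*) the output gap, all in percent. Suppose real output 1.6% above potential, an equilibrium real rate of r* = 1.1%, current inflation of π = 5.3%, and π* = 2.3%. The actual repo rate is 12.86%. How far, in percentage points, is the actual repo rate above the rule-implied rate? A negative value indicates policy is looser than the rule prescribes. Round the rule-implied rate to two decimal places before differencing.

Output 1.6% above potential → (y − y*) = 1.6.
i = 1.1 + 2.3 + 2 × (5.3 − 2.3) + 0.9 × 1.6
   = 1.1 + 2.3 + 6 + 1.44 = 10.84
Deviation = 12.86 − 10.84 = 2.02 pp.

2.02 pp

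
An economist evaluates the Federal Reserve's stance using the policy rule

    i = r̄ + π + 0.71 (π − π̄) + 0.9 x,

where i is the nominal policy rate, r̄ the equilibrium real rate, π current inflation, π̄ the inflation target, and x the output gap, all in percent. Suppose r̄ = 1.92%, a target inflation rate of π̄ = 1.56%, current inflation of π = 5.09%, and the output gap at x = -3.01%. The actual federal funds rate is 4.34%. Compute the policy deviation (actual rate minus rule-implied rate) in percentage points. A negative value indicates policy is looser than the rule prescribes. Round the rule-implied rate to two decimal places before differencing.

-2.47 pp

i = 1.92 + 5.09 + 0.71 × (5.09 − 1.56) + 0.9 × (-3.01)
   = 1.92 + 5.09 + 2.5063 − 2.709 = 6.81
Deviation = 4.34 − 6.81 = -2.47 pp.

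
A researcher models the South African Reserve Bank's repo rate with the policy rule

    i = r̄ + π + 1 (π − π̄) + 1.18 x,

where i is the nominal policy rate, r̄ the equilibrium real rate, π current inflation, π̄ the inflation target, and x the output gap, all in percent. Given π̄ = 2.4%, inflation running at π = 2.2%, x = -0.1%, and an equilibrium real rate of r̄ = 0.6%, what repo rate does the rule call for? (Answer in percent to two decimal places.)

i = 0.6 + 2.2 + 1 × (2.2 − 2.4) + 1.18 × (-0.1)
   = 0.6 + 2.2 − 0.2 − 0.118 = 2.48

2.48%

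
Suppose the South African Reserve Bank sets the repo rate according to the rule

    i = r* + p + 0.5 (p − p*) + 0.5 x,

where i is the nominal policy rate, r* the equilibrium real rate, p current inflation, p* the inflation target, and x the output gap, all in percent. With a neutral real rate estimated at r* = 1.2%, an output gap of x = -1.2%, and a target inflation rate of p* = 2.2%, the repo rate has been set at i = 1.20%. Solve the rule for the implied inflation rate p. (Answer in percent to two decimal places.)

Collecting p: i = r* + (1 + 0.5) p − 0.5 p* + 0.5 x
1.5 p = 1.20 − 1.2 + 0.5 × 2.2 − 0.5 × (-1.2) = 1.7
p = 1.7 / 1.5 = 1.13

1.13%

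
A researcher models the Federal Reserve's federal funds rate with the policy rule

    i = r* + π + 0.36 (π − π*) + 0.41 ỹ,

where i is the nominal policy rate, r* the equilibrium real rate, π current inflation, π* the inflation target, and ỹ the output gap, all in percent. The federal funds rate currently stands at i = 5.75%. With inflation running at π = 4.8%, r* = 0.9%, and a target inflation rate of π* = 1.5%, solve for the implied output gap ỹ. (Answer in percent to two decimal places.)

-2.78%

0.41 ỹ = 5.75 − 0.9 − 4.8 − 0.36 × (4.8 − 1.5) = -1.138
ỹ = -1.138 / 0.41 = -2.78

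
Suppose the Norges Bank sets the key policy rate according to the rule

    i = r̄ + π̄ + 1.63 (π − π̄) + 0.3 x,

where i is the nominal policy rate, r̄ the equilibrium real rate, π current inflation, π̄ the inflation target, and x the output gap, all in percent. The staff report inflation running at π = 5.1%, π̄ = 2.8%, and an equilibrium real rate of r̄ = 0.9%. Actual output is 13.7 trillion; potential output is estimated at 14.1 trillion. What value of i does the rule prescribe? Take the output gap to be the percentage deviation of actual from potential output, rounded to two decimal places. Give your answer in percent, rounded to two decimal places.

6.60%

Output gap = 100 × (13.7 − 14.1) / 14.1 = -2.84%.
i = 0.90 + 2.80 + 1.63 × (5.10 − 2.80) + 0.3 × (-2.84)
   = 0.90 + 2.8 + 3.749 − 0.852 = 6.60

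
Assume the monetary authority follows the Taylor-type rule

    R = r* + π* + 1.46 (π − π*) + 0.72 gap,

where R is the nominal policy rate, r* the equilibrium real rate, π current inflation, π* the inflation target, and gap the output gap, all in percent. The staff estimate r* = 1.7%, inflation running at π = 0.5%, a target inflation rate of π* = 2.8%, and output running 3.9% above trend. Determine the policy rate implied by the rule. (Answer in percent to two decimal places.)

3.95%

Output 3.9% above potential → gap = 3.9.
R = 1.7 + 2.8 + 1.46 × (0.5 − 2.8) + 0.72 × 3.9
   = 1.7 + 2.8 − 3.358 + 2.808 = 3.95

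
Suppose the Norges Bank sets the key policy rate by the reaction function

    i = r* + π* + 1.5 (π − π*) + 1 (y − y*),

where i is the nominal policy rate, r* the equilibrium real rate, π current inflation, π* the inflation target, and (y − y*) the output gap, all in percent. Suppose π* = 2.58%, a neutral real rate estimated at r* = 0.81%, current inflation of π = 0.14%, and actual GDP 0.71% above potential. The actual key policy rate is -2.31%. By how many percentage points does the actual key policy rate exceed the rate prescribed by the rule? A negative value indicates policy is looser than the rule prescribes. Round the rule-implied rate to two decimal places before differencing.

-2.75 pp

Output 0.71% above potential → (y − y*) = 0.71.
i = 0.81 + 2.58 + 1.5 × (0.14 − 2.58) + 1 × 0.71
   = 0.81 + 2.58 − 3.66 + 0.71 = 0.44
Deviation = -2.31 − 0.44 = -2.75 pp.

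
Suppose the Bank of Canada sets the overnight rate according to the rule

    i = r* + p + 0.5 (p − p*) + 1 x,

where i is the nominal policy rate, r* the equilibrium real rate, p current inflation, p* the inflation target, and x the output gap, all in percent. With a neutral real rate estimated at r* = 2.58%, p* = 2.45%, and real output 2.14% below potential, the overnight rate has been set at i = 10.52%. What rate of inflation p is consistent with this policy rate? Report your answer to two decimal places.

Output 2.14% below potential → x = -2.14.
Collecting p: i = r* + (1 + 0.5) p − 0.5 p* + 1 x
1.5 p = 10.52 − 2.58 + 0.5 × 2.45 − 1 × (-2.14) = 11.305
p = 11.305 / 1.5 = 7.54

7.54%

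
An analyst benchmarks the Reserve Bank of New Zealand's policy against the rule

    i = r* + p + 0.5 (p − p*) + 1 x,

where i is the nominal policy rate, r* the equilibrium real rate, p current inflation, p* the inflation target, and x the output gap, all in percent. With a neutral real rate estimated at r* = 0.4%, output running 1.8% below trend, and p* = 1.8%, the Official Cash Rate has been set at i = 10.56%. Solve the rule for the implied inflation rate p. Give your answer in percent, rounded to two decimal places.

8.57%

Output 1.8% below potential → x = -1.8.
Collecting p: i = r* + (1 + 0.5) p − 0.5 p* + 1 x
1.5 p = 10.56 − 0.4 + 0.5 × 1.8 − 1 × (-1.8) = 12.86
p = 12.86 / 1.5 = 8.57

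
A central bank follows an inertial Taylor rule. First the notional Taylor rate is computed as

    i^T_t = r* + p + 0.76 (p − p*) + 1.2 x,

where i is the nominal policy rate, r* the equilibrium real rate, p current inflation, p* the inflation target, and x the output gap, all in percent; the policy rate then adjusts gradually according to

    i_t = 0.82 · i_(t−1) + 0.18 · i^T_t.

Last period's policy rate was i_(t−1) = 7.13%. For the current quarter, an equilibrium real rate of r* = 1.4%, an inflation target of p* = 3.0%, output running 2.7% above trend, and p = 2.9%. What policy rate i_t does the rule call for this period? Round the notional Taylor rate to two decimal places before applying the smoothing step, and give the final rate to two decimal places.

Output 2.7% above potential → x = 2.7.
i^T_t = 1.4 + 2.9 + 0.76 × (2.9 − 3.0) + 1.2 × 2.7
   = 1.4 + 2.9 − 0.076 + 3.24 = 7.46
i_t = 0.82 × 7.13 + 0.18 × 7.46 = 5.8466 + 1.3428 = 7.19

7.19%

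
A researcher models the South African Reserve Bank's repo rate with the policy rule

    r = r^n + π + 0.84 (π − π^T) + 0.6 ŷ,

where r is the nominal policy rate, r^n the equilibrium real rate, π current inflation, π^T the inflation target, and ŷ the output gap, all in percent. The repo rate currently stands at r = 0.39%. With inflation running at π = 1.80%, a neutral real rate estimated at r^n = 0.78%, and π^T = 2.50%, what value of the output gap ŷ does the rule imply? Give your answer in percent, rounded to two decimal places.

0.6 ŷ = 0.39 − 0.78 − 1.80 − 0.84 × (1.80 − 2.50) = -1.602
ŷ = -1.602 / 0.6 = -2.67

-2.67%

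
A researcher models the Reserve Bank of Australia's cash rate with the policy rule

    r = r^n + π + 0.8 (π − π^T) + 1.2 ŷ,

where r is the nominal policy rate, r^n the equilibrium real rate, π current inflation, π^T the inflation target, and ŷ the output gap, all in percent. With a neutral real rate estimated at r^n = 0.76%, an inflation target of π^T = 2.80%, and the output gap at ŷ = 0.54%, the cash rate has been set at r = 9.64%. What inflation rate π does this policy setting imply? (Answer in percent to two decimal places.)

Collecting π: r = r^n + (1 + 0.8) π − 0.8 π^T + 1.2 ŷ
1.8 π = 9.64 − 0.76 + 0.8 × 2.80 − 1.2 × 0.54 = 10.472
π = 10.472 / 1.8 = 5.82

5.82%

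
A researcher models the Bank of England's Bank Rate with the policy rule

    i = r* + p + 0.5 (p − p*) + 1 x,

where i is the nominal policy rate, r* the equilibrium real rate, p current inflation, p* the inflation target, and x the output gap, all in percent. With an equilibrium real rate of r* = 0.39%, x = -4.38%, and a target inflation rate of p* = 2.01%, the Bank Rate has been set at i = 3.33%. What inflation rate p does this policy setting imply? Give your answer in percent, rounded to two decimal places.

5.55%

Collecting p: i = r* + (1 + 0.5) p − 0.5 p* + 1 x
1.5 p = 3.33 − 0.39 + 0.5 × 2.01 − 1 × (-4.38) = 8.325
p = 8.325 / 1.5 = 5.55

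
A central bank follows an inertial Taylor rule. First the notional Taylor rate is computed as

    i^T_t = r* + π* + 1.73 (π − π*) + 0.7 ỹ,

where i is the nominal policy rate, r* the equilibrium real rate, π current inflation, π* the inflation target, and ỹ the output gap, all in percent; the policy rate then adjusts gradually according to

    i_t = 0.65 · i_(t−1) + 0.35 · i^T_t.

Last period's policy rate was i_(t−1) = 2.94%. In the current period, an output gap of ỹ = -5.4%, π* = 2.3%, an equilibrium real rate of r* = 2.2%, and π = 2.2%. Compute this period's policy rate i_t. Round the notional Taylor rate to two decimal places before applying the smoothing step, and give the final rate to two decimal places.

2.10%

i^T_t = 2.2 + 2.3 + 1.73 × (2.2 − 2.3) + 0.7 × (-5.4)
   = 2.2 + 2.3 − 0.173 − 3.78 = 0.55
i_t = 0.65 × 2.94 + 0.35 × 0.55 = 1.911 + 0.1925 = 2.10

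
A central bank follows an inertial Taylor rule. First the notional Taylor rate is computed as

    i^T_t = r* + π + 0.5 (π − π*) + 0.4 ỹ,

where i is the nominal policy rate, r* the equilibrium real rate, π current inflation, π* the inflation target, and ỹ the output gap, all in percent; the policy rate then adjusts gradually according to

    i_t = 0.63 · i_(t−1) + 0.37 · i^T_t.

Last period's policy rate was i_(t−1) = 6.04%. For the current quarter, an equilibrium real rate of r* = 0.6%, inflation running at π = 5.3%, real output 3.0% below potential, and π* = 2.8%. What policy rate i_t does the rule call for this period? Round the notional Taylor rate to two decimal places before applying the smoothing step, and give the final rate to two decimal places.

Output 3.0% below potential → ỹ = -3.0.
i^T_t = 0.6 + 5.3 + 0.5 × (5.3 − 2.8) + 0.4 × (-3.0)
   = 0.6 + 5.3 + 1.25 − 1.2 = 5.95
i_t = 0.63 × 6.04 + 0.37 × 5.95 = 3.8052 + 2.2015 = 6.01

6.01%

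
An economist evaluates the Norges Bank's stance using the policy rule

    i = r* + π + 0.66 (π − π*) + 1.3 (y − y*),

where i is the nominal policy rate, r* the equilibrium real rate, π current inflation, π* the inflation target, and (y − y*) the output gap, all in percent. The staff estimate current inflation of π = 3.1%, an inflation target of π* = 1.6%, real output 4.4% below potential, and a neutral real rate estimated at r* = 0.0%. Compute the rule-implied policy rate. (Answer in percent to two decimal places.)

-1.63%

Output 4.4% below potential → (y − y*) = -4.4.
i = 0.0 + 3.1 + 0.66 × (3.1 − 1.6) + 1.3 × (-4.4)
   = 0.0 + 3.1 + 0.99 − 5.72 = -1.63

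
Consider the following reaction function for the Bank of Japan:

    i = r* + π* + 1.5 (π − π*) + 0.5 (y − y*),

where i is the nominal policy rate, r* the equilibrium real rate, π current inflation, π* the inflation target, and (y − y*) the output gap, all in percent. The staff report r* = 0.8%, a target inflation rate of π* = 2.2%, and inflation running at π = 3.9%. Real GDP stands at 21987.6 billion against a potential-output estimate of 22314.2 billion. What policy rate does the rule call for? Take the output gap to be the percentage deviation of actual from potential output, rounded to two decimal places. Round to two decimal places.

Output gap = 100 × (21987.6 − 22314.2) / 22314.2 = -1.46%.
i = 0.80 + 2.20 + 1.5 × (3.90 − 2.20) + 0.5 × (-1.46)
   = 0.80 + 2.2 + 2.55 − 0.73 = 4.82

4.82%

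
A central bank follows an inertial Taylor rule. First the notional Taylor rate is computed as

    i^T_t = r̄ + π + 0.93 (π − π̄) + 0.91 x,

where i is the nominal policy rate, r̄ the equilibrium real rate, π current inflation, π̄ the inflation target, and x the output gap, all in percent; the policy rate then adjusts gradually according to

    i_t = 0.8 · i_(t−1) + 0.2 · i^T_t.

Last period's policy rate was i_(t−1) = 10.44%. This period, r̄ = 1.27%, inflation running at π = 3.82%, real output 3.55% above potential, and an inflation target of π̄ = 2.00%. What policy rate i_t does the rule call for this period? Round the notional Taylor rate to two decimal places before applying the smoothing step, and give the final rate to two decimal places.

10.35%

Output 3.55% above potential → x = 3.55.
i^T_t = 1.27 + 3.82 + 0.93 × (3.82 − 2.00) + 0.91 × 3.55
   = 1.27 + 3.82 + 1.6926 + 3.2305 = 10.01
i_t = 0.8 × 10.44 + 0.2 × 10.01 = 8.352 + 2.002 = 10.35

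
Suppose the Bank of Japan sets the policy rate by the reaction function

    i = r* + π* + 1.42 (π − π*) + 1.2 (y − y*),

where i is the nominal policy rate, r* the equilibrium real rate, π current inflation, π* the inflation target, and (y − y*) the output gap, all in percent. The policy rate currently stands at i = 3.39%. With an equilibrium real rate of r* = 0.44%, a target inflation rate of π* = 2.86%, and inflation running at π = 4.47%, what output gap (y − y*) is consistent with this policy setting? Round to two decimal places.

-1.83%

1.2 (y − y*) = 3.39 − 0.44 − 2.86 − 1.42 × (4.47 − 2.86) = -2.1962
(y − y*) = -2.1962 / 1.2 = -1.83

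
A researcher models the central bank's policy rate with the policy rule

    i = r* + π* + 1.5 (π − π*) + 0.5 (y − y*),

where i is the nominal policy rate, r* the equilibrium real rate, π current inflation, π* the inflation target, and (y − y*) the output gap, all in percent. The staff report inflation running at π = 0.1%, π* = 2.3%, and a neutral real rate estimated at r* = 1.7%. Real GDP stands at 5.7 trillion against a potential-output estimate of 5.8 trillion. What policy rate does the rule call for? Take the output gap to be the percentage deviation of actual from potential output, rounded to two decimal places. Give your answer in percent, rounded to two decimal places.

-0.16%

Output gap = 100 × (5.7 − 5.8) / 5.8 = -1.72%.
i = 1.70 + 2.30 + 1.5 × (0.10 − 2.30) + 0.5 × (-1.72)
   = 1.70 + 2.3 − 3.3 − 0.86 = -0.16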